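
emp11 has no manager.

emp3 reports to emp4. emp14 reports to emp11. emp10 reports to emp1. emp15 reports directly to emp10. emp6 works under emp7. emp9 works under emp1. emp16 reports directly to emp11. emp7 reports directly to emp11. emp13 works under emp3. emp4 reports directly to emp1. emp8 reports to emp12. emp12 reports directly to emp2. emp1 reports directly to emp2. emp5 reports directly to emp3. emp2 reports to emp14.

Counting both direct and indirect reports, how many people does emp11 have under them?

emp11 directly manages emp14, emp16, emp7. Under emp14: emp2, emp12, emp8, emp1, emp9, emp10, emp15, emp4, emp3, emp13, emp5 (11). emp16 has no reports. Under emp7: emp6 (1). So emp11's organization is 3 direct reports plus everyone under them: 12 + 1 + 2 = 15.

15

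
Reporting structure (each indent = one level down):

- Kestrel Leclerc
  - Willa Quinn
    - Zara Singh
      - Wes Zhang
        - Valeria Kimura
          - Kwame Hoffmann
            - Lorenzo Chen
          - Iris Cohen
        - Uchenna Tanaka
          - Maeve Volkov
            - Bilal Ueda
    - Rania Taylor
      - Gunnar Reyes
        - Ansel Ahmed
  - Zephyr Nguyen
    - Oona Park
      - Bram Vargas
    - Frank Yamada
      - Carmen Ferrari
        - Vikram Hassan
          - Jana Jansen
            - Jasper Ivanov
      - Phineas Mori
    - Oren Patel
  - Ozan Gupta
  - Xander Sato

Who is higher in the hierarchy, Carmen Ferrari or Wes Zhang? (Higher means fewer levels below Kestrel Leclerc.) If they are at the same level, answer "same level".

Both Carmen Ferrari and Wes Zhang are 3 levels below Kestrel Leclerc.

same level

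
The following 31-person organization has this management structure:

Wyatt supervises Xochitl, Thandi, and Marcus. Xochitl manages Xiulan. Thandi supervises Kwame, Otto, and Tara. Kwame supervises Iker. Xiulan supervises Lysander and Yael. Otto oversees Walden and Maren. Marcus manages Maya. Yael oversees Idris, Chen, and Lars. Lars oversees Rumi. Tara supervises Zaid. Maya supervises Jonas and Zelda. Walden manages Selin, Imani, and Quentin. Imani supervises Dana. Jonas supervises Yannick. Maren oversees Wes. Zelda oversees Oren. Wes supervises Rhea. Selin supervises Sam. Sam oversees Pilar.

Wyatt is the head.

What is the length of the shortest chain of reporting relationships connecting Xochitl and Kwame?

Xochitl is 1 level below Wyatt, and Kwame is 2 levels below Wyatt (their lowest common manager). The shortest path runs up from Xochitl to Wyatt and back down to Kwame: 1 + 2 = 3 links.

3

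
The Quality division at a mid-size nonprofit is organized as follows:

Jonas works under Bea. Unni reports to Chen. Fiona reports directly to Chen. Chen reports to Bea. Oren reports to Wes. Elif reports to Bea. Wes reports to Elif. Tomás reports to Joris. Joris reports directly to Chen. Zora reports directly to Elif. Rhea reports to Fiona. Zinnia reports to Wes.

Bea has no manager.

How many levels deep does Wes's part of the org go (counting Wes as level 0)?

1

The longest chain under Wes runs Wes → Zinnia, which is 1 level below Wes.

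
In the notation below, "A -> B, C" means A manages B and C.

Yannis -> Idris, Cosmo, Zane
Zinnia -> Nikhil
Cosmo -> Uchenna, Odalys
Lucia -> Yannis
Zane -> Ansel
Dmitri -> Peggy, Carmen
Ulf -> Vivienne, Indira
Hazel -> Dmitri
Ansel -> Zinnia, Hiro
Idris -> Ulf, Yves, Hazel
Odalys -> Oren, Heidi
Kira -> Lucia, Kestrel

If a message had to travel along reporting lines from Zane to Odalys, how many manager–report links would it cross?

3

Zane is 1 level below Yannis, and Odalys is 2 levels below Yannis (their lowest common manager). The shortest path runs up from Zane to Yannis and back down to Odalys: 1 + 2 = 3 links.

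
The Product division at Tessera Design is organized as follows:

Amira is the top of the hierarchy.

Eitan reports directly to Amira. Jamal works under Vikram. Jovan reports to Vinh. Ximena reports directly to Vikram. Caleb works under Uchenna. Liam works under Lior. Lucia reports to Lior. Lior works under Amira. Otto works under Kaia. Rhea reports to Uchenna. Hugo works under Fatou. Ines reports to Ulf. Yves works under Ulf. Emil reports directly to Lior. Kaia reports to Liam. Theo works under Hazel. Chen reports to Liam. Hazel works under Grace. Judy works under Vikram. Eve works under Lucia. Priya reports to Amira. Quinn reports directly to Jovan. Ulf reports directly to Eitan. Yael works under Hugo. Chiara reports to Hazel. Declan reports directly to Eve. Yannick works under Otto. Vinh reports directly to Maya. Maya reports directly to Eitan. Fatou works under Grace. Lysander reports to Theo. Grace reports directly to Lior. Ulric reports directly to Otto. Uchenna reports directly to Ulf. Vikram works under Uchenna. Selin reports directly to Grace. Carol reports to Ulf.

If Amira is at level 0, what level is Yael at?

Chain from Yael up to Amira: Yael → Hugo → Fatou → Grace → Lior → Amira. That is 5 steps up, so Yael is 5 levels below Amira.

5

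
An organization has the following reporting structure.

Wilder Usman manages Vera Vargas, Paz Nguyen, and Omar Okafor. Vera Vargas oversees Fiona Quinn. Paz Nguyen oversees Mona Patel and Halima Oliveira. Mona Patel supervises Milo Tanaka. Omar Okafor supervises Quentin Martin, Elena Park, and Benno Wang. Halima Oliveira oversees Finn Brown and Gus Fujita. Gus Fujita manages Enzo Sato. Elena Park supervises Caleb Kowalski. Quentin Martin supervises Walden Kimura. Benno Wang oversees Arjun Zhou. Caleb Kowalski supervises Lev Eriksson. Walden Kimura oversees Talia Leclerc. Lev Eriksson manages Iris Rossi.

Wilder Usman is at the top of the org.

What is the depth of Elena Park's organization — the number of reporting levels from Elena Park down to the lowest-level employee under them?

The longest chain under Elena Park runs Elena Park → Caleb Kowalski → Lev Eriksson → Iris Rossi, which is 3 levels below Elena Park.

3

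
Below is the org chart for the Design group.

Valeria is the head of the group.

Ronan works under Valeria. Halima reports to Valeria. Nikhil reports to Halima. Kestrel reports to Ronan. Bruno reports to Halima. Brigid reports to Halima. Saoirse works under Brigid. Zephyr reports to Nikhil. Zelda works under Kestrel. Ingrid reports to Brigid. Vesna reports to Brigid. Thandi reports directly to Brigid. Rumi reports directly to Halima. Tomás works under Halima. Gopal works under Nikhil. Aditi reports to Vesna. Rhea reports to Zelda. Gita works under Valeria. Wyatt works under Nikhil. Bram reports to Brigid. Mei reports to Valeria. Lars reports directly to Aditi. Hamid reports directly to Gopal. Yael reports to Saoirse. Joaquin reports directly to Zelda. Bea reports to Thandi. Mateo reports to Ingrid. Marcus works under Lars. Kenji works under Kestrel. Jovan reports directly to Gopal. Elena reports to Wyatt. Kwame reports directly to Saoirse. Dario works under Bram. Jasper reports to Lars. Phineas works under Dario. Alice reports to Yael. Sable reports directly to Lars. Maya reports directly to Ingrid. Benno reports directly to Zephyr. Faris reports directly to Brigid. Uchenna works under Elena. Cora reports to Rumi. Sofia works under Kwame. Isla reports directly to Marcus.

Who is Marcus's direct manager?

Marcus reports directly to Lars.

Lars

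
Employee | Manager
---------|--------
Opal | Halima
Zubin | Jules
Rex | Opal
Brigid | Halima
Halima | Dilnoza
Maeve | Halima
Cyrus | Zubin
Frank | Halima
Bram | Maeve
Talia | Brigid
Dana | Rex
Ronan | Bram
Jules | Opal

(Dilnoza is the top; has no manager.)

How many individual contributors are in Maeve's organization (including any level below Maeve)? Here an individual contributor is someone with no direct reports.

1

The only person in Maeve's organization with no one reporting to them is Ronan. That is 1.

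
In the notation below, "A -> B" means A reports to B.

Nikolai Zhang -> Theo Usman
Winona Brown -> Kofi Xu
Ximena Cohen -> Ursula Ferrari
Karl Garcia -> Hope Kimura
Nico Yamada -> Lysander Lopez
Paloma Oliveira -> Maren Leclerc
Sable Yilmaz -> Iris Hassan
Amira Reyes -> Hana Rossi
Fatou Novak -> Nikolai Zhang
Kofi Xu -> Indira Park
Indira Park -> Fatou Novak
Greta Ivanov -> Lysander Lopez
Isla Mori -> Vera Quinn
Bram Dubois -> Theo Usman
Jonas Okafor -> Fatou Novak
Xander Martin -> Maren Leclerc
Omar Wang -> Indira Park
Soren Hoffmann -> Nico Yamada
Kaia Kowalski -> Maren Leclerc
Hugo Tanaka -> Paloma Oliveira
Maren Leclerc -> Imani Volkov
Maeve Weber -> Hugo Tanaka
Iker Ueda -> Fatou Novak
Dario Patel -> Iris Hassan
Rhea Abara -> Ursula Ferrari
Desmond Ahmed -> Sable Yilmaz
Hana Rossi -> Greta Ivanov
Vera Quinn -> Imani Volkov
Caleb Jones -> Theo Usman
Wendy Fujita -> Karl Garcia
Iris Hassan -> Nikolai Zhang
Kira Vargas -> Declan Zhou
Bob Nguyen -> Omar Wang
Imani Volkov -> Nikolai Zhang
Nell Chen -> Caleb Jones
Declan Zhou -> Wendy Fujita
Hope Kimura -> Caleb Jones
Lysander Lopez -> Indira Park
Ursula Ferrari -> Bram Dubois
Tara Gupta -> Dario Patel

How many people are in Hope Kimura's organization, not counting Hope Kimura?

4

Hope Kimura directly manages Karl Garcia. Under Karl Garcia: Wendy Fujita, Declan Zhou, Kira Vargas (3). That's 4 in total.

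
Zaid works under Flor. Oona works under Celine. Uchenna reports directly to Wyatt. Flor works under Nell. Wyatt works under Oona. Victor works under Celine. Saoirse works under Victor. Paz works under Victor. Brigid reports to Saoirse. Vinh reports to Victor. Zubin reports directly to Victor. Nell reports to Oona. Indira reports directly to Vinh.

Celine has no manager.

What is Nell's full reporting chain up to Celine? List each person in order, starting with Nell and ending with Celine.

Nell reports to Oona. Oona reports to Celine. Celine is at the top.

Nell -> Oona -> Celine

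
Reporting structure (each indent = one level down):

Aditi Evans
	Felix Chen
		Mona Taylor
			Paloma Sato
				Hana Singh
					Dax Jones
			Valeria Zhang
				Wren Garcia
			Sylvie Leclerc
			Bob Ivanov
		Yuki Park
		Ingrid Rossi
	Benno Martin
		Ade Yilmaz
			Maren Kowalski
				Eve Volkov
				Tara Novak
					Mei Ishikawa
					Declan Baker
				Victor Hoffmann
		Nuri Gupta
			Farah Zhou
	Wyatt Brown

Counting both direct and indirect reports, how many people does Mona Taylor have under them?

7

Mona Taylor directly manages Paloma Sato, Valeria Zhang, Sylvie Leclerc, Bob Ivanov. Under Paloma Sato: Hana Singh, Dax Jones (2). Under Valeria Zhang: Wren Garcia (1). Sylvie Leclerc has no reports. Bob Ivanov has no reports. So Mona Taylor's organization is 4 direct reports plus everyone under them: 3 + 2 + 1 + 1 = 7.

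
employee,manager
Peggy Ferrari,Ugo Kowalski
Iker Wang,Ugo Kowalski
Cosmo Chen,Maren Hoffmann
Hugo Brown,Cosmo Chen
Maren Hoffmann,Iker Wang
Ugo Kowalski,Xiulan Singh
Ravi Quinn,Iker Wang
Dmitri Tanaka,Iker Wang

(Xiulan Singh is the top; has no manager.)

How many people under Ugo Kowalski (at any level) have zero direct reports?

The people in Ugo Kowalski's organization with no one reporting to them are Peggy Ferrari, Ravi Quinn, Hugo Brown, Dmitri Tanaka. That is 4.

4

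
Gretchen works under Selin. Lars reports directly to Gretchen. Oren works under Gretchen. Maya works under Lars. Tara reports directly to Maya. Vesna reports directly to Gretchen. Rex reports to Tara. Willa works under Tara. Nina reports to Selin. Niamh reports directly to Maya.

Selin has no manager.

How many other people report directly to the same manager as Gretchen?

1

Gretchen reports to Selin. Selin's other direct reports are Nina — 1 peer.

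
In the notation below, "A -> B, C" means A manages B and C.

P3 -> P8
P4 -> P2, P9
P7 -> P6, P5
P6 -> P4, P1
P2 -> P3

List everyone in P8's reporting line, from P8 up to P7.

P8 -> P3 -> P2 -> P4 -> P6 -> P7

P8 reports to P3. P3 reports to P2. P2 reports to P4. P4 reports to P6. P6 reports to P7. P7 is at the top.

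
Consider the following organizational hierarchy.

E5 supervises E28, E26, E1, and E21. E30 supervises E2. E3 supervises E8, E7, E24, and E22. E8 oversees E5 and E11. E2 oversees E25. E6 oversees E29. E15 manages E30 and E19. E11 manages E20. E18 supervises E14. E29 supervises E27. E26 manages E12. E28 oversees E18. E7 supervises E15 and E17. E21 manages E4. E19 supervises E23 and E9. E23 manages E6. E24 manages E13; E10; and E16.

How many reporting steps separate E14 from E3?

Chain from E14 up to E3: E14 → E18 → E28 → E5 → E8 → E3. That is 5 steps up, so E14 is 5 levels below E3.

5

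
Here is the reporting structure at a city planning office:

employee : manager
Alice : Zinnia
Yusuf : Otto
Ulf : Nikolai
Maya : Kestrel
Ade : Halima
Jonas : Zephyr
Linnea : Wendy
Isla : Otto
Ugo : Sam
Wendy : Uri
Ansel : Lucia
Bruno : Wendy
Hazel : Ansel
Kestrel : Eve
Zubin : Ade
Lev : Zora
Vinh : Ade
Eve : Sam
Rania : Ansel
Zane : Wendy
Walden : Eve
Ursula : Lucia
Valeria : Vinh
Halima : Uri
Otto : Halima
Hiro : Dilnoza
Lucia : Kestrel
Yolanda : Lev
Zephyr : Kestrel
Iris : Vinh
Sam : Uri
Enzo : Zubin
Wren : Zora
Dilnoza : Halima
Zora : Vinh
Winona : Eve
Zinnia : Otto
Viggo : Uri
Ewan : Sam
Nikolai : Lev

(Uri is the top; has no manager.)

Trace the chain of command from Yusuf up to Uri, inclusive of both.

Yusuf -> Otto -> Halima -> Uri

Yusuf reports to Otto. Otto reports to Halima. Halima reports to Uri. Uri is at the top.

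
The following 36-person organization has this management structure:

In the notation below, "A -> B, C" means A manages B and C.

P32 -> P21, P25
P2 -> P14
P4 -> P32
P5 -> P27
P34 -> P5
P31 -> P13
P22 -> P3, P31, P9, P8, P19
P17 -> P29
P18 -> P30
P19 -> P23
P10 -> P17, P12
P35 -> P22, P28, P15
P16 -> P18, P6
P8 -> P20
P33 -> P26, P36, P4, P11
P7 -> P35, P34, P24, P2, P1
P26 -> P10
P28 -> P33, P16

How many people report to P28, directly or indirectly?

P28 directly manages P33, P16. Under P33: P11, P4, P32, P25, P21, P36, P26, P10, P12, P17, P29 (11). Under P16: P6, P18, P30 (3). So P28's organization is 2 direct reports plus everyone under them: 12 + 4 = 16.

16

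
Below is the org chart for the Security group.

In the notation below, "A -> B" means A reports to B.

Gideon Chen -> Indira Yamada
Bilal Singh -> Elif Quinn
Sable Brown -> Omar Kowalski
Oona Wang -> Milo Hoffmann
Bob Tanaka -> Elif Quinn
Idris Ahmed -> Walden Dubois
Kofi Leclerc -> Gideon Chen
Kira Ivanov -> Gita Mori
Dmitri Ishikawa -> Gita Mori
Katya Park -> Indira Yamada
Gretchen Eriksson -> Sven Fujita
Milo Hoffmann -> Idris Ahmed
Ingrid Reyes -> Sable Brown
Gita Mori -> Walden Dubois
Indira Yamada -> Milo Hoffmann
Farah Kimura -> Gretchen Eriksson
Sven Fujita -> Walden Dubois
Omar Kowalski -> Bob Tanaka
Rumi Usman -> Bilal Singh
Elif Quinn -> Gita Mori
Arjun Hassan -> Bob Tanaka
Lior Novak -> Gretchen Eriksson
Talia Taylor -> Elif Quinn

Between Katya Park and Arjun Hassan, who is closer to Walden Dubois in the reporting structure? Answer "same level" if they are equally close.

Both Katya Park and Arjun Hassan are 4 levels below Walden Dubois.

same level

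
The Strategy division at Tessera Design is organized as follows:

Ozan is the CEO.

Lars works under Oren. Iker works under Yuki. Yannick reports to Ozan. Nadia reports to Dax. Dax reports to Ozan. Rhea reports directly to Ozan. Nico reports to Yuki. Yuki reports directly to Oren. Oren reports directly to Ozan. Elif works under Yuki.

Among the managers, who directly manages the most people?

Ozan

Direct-report counts: Ozan has 4; Dax has 1; Oren has 2; Yuki has 3. The largest is 4, held by Ozan.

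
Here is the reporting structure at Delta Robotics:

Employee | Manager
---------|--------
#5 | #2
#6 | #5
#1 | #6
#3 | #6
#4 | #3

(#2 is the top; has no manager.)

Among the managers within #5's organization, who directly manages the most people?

#6

Direct-report counts within #5's organization: #5 has 1; #6 has 2; #3 has 1. The largest is 2, held by #6.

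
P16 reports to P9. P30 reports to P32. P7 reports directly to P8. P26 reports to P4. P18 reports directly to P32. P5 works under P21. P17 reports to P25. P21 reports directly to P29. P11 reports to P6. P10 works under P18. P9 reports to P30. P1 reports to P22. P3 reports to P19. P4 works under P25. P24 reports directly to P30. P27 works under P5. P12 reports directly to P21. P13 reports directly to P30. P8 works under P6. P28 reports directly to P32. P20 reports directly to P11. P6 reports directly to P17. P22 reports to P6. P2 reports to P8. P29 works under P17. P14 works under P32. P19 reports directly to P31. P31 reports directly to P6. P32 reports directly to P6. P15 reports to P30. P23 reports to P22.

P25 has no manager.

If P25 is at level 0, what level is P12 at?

Chain from P12 up to P25: P12 → P21 → P29 → P17 → P25. That is 4 steps up, so P12 is 4 levels below P25.

4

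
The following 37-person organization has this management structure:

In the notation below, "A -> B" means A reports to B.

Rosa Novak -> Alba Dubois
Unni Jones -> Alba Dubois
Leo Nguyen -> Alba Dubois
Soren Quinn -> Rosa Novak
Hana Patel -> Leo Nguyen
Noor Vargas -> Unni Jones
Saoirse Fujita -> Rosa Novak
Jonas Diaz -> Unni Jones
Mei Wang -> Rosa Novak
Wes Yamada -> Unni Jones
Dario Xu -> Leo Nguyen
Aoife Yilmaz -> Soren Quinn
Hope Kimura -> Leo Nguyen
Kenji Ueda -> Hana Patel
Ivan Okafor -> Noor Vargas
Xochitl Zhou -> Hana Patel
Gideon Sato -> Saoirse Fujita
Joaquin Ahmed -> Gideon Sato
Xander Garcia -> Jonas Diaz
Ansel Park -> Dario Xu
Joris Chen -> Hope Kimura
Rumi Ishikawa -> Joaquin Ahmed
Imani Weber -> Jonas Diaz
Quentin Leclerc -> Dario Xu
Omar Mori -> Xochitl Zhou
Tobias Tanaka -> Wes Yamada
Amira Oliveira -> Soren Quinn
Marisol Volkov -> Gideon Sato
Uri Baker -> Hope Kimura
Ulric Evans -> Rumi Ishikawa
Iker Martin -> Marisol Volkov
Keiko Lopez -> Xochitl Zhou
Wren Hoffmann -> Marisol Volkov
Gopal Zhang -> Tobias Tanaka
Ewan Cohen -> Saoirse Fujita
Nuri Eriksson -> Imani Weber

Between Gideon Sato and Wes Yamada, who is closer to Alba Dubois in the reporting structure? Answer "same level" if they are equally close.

Wes Yamada

Gideon Sato is 3 levels below Alba Dubois; Wes Yamada is 2. Wes Yamada is higher.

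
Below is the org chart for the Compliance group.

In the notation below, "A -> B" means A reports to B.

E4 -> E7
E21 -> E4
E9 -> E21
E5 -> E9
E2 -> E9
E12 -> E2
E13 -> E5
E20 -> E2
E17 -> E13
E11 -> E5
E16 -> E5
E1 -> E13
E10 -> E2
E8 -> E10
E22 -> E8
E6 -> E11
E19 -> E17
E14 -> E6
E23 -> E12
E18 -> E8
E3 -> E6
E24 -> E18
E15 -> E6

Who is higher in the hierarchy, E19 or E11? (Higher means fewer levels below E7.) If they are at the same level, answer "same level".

E19 is 7 levels below E7; E11 is 5. E11 is higher.

E11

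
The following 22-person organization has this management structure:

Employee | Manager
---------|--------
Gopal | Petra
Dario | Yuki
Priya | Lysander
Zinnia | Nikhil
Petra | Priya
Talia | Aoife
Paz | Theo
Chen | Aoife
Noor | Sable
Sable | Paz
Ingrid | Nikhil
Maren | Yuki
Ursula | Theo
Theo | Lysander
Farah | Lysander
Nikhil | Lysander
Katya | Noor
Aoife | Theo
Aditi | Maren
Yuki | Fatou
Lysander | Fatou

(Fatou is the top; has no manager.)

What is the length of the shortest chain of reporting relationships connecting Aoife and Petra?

4

Aoife is 2 levels below Lysander, and Petra is 2 levels below Lysander (their lowest common manager). The shortest path runs up from Aoife to Lysander and back down to Petra: 2 + 2 = 4 links.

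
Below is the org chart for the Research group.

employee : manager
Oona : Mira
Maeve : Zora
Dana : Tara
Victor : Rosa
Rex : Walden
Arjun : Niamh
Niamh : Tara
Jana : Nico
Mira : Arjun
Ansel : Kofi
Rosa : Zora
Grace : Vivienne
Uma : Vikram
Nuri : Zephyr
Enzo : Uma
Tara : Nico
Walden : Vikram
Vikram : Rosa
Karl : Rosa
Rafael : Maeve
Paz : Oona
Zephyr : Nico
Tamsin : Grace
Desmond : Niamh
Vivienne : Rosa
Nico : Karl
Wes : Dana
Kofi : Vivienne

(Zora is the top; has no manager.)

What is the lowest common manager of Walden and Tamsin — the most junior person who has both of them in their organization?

Walden's chain of managers is Vikram, Rosa, Zora. Tamsin's chain of managers is Grace, Vivienne, Rosa, Zora. The first manager that appears in both chains is Rosa.

Rosa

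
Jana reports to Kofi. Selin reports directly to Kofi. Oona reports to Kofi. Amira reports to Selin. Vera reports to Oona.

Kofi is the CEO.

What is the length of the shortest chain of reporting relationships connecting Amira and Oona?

Amira is 2 levels below Kofi, and Oona is 1 level below Kofi (their lowest common manager). The shortest path runs up from Amira to Kofi and back down to Oona: 2 + 1 = 3 links.

3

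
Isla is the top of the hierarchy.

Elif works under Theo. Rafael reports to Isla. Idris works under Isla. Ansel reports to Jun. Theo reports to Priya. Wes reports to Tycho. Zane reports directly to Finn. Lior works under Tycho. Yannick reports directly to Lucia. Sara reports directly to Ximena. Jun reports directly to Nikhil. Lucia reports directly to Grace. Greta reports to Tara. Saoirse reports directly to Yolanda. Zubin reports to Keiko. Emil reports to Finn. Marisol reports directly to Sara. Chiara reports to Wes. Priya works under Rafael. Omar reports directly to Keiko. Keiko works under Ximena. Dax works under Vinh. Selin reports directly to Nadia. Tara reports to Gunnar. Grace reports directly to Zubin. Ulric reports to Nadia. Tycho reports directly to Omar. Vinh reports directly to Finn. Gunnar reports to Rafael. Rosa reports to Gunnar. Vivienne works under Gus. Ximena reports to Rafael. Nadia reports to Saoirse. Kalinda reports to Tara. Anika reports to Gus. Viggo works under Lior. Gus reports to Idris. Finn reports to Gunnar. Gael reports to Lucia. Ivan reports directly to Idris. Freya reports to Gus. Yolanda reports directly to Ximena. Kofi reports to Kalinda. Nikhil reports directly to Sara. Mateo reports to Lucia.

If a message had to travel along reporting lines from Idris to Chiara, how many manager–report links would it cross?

8

Idris is 1 level below Isla, and Chiara is 7 levels below Isla (their lowest common manager). The shortest path runs up from Idris to Isla and back down to Chiara: 1 + 7 = 8 links.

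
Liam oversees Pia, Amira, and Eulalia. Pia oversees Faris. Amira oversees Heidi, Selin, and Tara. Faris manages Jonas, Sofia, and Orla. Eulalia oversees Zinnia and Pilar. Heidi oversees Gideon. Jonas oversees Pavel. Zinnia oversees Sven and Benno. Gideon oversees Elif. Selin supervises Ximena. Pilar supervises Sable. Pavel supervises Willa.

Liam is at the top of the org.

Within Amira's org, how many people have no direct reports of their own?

3

The people in Amira's organization with no one reporting to them are Tara, Ximena, Elif. That is 3.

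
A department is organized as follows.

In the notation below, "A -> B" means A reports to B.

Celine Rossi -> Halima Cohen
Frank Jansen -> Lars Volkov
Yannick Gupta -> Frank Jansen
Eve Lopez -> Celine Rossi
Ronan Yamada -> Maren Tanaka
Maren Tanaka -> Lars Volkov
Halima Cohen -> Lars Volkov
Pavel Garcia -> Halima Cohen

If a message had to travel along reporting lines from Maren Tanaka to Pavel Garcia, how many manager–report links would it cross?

Maren Tanaka is 1 level below Lars Volkov, and Pavel Garcia is 2 levels below Lars Volkov (their lowest common manager). The shortest path runs up from Maren Tanaka to Lars Volkov and back down to Pavel Garcia: 1 + 2 = 3 links.

3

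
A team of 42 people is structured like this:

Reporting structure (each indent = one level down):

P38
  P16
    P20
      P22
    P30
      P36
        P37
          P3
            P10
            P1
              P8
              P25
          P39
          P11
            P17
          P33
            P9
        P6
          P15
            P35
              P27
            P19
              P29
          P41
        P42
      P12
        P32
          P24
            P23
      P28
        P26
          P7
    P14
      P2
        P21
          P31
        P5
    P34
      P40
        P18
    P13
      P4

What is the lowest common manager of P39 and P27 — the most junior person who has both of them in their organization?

P39's chain of managers is P37, P36, P30, P16, P38. P27's chain of managers is P35, P15, P6, P36, P30, P16, P38. The first manager that appears in both chains is P36.

P36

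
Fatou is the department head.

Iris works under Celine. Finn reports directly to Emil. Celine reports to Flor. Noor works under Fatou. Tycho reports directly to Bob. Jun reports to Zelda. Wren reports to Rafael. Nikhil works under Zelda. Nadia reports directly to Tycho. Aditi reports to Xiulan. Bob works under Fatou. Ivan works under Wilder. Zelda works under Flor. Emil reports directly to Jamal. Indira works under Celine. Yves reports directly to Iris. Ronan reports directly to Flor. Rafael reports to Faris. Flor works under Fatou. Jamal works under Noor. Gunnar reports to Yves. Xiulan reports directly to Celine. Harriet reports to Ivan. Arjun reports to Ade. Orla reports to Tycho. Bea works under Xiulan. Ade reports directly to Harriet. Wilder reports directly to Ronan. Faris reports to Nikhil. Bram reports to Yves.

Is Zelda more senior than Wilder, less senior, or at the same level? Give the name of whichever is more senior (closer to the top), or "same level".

Zelda is 2 levels below Fatou; Wilder is 3. Zelda is higher.

Zelda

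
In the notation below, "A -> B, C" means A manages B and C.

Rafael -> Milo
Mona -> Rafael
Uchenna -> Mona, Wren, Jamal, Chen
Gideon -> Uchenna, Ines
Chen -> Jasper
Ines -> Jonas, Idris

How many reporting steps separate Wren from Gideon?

2

Chain from Wren up to Gideon: Wren → Uchenna → Gideon. That is 2 steps up, so Wren is 2 levels below Gideon.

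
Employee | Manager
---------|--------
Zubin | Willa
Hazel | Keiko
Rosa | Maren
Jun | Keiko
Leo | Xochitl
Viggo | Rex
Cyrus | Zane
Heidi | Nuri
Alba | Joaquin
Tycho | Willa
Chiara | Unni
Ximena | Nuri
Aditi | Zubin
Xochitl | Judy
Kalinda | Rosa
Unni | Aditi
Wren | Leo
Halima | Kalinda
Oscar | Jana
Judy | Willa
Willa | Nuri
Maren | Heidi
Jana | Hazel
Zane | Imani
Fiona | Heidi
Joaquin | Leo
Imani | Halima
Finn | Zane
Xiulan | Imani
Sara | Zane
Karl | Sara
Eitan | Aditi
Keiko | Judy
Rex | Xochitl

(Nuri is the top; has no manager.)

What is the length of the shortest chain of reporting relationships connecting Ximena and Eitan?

5

Ximena is 1 level below Nuri, and Eitan is 4 levels below Nuri (their lowest common manager). The shortest path runs up from Ximena to Nuri and back down to Eitan: 1 + 4 = 5 links.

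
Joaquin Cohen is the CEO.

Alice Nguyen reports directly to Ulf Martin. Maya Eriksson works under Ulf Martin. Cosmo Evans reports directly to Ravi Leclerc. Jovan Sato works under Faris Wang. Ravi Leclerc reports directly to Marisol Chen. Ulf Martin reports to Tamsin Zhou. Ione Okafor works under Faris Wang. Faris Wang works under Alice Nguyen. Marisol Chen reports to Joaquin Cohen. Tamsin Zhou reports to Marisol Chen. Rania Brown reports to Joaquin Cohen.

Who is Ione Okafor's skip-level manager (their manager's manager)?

Alice Nguyen

Ione Okafor reports to Faris Wang, and Faris Wang reports to Alice Nguyen. So Ione Okafor's skip-level manager is Alice Nguyen.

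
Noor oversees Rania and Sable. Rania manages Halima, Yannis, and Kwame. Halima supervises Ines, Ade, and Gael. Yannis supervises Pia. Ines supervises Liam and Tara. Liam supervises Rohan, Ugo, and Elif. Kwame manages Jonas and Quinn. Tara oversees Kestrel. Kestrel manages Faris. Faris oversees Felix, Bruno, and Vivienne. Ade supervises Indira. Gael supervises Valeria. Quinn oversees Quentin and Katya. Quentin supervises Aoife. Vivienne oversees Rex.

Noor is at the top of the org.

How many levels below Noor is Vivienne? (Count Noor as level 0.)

Chain from Vivienne up to Noor: Vivienne → Faris → Kestrel → Tara → Ines → Halima → Rania → Noor. That is 7 steps up, so Vivienne is 7 levels below Noor.

7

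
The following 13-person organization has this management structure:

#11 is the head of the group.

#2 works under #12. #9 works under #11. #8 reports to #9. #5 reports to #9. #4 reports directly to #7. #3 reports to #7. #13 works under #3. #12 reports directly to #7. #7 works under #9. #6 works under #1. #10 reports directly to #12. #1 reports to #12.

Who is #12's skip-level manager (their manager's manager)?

#12 reports to #7, and #7 reports to #9. So #12's skip-level manager is #9.

#9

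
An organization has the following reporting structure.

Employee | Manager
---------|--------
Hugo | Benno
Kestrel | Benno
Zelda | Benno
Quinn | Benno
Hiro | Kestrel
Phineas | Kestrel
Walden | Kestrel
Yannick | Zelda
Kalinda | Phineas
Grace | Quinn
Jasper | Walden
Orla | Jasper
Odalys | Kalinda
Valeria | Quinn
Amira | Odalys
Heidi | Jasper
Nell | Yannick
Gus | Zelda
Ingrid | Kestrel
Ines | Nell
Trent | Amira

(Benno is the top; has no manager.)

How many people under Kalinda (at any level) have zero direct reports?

1

The only person in Kalinda's organization with no one reporting to them is Trent. That is 1.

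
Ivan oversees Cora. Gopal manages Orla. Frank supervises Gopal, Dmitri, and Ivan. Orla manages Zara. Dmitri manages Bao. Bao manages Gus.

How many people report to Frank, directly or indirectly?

Frank directly manages Gopal, Dmitri, Ivan. Under Gopal: Orla, Zara (2). Under Dmitri: Bao, Gus (2). Under Ivan: Cora (1). So Frank's organization is 3 direct reports plus everyone under them: 3 + 3 + 2 = 8.

8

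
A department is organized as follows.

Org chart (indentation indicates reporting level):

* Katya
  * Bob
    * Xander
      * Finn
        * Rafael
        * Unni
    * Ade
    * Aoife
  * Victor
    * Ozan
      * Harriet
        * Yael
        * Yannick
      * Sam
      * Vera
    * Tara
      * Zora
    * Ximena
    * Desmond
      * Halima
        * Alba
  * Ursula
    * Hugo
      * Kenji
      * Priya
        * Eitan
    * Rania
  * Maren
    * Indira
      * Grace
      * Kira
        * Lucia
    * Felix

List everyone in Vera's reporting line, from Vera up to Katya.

Vera -> Ozan -> Victor -> Katya

Vera reports to Ozan. Ozan reports to Victor. Victor reports to Katya. Katya is at the top.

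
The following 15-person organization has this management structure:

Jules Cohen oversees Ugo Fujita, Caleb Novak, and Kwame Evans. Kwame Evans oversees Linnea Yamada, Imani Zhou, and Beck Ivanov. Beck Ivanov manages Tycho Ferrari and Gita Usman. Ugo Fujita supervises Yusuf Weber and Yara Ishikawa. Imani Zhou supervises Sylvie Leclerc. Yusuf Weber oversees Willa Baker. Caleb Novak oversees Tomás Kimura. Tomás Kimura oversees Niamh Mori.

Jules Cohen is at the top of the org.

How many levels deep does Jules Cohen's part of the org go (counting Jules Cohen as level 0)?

The longest chain under Jules Cohen runs Jules Cohen → Caleb Novak → Tomás Kimura → Niamh Mori, which is 3 levels below Jules Cohen.

3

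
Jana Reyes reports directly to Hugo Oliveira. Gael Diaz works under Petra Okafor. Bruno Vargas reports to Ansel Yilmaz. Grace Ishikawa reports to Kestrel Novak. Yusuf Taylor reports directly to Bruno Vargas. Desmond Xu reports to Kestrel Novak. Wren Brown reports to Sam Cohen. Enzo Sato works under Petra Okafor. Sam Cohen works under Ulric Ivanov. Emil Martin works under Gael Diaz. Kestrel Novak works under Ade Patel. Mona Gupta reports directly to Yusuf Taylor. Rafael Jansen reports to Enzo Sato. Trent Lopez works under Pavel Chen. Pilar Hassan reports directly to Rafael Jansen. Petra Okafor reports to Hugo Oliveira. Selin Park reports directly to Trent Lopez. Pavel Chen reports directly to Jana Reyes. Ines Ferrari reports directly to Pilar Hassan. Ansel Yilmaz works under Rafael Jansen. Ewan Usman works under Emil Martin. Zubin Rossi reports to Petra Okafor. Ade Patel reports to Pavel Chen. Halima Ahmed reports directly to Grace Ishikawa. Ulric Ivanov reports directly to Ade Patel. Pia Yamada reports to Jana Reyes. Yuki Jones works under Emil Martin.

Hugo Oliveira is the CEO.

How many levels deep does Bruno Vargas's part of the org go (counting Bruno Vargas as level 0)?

The longest chain under Bruno Vargas runs Bruno Vargas → Yusuf Taylor → Mona Gupta, which is 2 levels below Bruno Vargas.

2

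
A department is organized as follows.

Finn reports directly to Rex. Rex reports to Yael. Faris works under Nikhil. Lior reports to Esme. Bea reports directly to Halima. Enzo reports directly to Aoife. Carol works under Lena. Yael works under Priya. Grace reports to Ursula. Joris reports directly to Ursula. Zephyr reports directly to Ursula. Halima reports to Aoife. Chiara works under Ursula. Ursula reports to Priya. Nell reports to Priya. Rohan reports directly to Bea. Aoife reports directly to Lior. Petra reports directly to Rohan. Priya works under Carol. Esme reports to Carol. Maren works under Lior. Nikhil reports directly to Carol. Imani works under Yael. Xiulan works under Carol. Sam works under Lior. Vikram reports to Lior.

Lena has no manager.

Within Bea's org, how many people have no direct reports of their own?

1

The only person in Bea's organization with no one reporting to them is Petra. That is 1.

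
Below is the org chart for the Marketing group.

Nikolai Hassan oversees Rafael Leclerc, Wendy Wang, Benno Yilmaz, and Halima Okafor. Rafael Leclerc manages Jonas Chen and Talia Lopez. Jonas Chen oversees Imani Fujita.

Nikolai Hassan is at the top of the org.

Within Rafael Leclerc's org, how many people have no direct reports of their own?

The people in Rafael Leclerc's organization with no one reporting to them are Talia Lopez, Imani Fujita. That is 2.

2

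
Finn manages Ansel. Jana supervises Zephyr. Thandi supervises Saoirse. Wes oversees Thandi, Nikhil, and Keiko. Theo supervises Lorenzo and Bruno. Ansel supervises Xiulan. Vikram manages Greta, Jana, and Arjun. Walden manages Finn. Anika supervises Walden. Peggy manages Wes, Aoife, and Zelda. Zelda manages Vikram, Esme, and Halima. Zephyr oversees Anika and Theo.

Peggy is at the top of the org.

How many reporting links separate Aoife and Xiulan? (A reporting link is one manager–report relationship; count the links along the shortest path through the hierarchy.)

Aoife is 1 level below Peggy, and Xiulan is 9 levels below Peggy (their lowest common manager). The shortest path runs up from Aoife to Peggy and back down to Xiulan: 1 + 9 = 10 links.

10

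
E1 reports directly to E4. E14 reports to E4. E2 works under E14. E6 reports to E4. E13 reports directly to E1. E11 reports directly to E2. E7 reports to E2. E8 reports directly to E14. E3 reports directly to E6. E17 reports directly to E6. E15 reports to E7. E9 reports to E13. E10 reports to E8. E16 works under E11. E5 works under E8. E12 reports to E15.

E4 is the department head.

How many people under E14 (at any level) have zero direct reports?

The people in E14's organization with no one reporting to them are E5, E10, E12, E16. That is 4.

4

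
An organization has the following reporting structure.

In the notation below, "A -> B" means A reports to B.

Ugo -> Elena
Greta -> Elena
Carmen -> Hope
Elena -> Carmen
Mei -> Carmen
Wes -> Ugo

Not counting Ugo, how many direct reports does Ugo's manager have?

1

Ugo reports to Elena. Elena's other direct reports are Greta — 1 peer.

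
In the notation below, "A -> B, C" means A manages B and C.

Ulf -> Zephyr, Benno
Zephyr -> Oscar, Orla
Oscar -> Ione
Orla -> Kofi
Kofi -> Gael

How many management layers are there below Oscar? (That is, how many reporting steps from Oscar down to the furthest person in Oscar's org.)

1

The longest chain under Oscar runs Oscar → Ione, which is 1 level below Oscar.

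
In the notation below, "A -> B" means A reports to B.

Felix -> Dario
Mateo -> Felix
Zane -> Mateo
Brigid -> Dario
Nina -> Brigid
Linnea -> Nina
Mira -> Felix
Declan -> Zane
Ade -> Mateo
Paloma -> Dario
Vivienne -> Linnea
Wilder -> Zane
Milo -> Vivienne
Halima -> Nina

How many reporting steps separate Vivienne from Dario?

Chain from Vivienne up to Dario: Vivienne → Linnea → Nina → Brigid → Dario. That is 4 steps up, so Vivienne is 4 levels below Dario.

4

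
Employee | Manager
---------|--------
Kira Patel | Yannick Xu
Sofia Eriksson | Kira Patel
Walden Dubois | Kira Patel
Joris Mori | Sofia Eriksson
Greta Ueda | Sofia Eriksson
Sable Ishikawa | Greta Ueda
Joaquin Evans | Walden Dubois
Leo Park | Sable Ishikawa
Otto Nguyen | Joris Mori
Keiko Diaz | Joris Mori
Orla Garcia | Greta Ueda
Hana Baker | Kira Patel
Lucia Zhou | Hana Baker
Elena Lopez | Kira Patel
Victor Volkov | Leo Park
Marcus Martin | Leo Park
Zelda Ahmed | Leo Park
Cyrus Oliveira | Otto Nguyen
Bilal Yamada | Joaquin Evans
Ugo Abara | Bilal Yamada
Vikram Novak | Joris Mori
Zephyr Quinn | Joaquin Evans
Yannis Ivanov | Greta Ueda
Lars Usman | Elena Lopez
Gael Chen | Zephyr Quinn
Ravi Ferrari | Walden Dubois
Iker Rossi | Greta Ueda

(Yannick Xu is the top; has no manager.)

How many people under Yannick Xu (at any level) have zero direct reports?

The people in Yannick Xu's organization with no one reporting to them are Lars Usman, Lucia Zhou, Ravi Ferrari, Gael Chen, Ugo Abara, Iker Rossi, Yannis Ivanov, Orla Garcia, Zelda Ahmed, Marcus Martin, Victor Volkov, Vikram Novak, Keiko Diaz, Cyrus Oliveira. That is 14.

14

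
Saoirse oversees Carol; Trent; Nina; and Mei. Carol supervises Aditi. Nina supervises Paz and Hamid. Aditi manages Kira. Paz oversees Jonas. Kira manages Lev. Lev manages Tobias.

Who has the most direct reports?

Direct-report counts: Saoirse has 4; Nina has 2; Paz has 1; Carol has 1; Aditi has 1; Kira has 1; Lev has 1. The largest is 4, held by Saoirse.

Saoirse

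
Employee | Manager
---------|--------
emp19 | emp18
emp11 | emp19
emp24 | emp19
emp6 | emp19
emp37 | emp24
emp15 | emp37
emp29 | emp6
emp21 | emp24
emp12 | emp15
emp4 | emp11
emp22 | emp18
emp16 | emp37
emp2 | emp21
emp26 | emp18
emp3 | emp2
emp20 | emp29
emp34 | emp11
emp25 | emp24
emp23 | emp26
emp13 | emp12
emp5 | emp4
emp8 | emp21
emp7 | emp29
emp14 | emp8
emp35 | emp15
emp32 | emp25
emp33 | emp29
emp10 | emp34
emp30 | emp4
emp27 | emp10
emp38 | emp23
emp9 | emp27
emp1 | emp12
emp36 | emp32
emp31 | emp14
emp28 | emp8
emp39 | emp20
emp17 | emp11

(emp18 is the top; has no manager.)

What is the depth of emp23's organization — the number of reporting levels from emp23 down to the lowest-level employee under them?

The longest chain under emp23 runs emp23 → emp38, which is 1 level below emp23.

1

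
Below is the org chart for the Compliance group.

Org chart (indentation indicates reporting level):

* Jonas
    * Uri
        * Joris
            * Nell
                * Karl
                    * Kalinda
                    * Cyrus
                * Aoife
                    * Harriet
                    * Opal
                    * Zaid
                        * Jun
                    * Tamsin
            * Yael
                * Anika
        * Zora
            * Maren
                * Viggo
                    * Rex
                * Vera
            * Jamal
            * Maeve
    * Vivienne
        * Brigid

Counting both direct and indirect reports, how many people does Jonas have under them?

Jonas directly manages Uri, Vivienne. Under Uri: Zora, Maeve, Jamal, Maren, Vera, Viggo, Rex, Joris, Yael, Anika, Nell, Aoife, Tamsin, Zaid, Jun, Opal, Harriet, Karl, Cyrus, Kalinda (20). Under Vivienne: Brigid (1). So Jonas's organization is 2 direct reports plus everyone under them: 21 + 2 = 23.

23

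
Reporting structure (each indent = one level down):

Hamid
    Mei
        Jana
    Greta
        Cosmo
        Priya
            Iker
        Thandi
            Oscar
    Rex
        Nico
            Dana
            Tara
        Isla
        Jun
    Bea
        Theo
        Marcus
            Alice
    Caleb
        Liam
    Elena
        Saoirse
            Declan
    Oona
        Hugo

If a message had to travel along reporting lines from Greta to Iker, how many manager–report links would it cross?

Iker is in Greta's organization: the chain from Iker up to Greta is Iker → Priya → Greta, which is 2 links.

2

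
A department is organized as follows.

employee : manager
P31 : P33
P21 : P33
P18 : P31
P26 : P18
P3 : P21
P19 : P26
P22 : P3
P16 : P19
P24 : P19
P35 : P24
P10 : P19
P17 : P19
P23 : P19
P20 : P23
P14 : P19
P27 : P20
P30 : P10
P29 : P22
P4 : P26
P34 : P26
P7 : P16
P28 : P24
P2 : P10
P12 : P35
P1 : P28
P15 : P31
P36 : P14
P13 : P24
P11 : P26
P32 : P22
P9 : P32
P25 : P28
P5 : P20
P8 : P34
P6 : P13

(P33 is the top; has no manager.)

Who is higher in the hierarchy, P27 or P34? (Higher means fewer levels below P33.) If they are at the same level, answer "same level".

P34

P27 is 7 levels below P33; P34 is 4. P34 is higher.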